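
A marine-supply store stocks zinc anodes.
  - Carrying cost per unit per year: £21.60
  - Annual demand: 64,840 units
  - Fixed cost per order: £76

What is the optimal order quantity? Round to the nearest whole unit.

675 units

Q* = √(2·D·S / H) = √(2·64,840·76 / 21.6) = √456,281.5 ≈ 675.49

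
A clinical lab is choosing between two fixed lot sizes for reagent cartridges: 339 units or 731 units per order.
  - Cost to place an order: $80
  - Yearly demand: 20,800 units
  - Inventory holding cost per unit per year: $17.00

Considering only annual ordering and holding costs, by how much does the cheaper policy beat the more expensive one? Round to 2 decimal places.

$699.78

Annual cost at Q: ordering D·S/Q plus holding Q·H/2.
TC(339) = (20,800/339)×80 + (339/2)×17 = $7,790.05
TC(731) = (20,800/731)×80 + (731/2)×17 = $8,489.83
Lots of 339 are cheaper by $699.78.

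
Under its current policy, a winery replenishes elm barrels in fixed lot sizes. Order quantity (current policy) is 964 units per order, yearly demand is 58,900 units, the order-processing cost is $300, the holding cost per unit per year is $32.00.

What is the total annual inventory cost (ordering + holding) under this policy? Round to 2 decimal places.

$33,753.88

Annual ordering cost = (D/Q)·S = (58,900/964) × 300 = $18,329.88
Annual holding cost  = (Q/2)·H = (964/2) × 32 = $15,424.00
Total = $18,329.88 + $15,424.00 = $33,753.88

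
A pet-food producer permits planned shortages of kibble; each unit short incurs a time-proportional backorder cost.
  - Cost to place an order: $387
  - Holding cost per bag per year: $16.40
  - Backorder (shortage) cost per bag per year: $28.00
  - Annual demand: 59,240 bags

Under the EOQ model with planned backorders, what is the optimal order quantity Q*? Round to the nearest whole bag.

2,106 bags

Q* = √(2DS/H) · √((H + b)/b)
   = √(2 × 59,240 × 387 / 16.4) · √((16.4 + 28) / 28)
   = 1,672.076 × 1.2593 ≈ 2,105.56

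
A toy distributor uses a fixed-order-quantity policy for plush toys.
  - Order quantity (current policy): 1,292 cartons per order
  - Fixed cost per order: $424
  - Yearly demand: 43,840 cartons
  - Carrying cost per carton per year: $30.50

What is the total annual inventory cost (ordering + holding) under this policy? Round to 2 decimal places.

Orders/yr = 43,840/1,292 = 33.932; ordering cost = 33.932 × $424 = $14,387.12
Average inventory = 1,292/2 = 646; holding cost = 646 × $30.5 = $19,703.00
Total = $14,387.12 + $19,703.00 = $34,090.12

$34,090.12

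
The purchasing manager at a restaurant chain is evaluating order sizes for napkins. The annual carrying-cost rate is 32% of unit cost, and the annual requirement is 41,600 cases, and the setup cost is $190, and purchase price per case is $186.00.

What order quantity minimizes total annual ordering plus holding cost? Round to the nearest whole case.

Carrying cost H = $186 × 32% = $59.5200/case/yr
Q* = √(2·D·S / H) = √(2·41,600·190 / 59.52) = √265,591.4 ≈ 515.36

515 cases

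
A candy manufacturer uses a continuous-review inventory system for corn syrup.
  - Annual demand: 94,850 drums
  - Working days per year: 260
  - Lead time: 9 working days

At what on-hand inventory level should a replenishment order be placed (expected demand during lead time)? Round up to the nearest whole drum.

3,284 drums

Daily demand d = 94,850 / 260 = 364.808 drums/day
Demand during lead time = 364.808 × 9 = 3,283.27
Reorder point = 3,283.27 → round up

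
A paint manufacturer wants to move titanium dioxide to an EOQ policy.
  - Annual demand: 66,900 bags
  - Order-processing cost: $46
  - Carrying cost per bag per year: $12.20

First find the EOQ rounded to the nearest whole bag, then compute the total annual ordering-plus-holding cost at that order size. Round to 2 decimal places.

$8,665.37

2DS/H = 2·66,900·46/12.2 = 504,491.80
EOQ = √504,491.80 ≈ 710.28 → Q = 710 bags
Annual ordering cost = (D/Q)·S = (66,900/710) × 46 = $4,334.37
Annual holding cost  = (Q/2)·H = (710/2) × 12.2 = $4,331.00
Total = $4,334.37 + $4,331.00 = $8,665.37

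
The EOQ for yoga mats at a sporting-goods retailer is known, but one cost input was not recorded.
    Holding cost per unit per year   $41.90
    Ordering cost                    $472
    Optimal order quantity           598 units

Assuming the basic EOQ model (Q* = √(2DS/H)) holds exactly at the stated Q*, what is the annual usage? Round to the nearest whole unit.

15,872 units per year

From Q* = √(2DS/H) ⇒ Q*² = 2DS/H.
D = Q²H / (2S) = 598² × 41.9 / (2 × 472) = 15,872.47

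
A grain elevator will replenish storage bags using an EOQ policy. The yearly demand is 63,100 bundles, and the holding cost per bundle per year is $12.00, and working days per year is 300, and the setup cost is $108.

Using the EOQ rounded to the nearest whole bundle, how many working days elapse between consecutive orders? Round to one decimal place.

5.1 days

2DS/H = 2·63,100·108/12 = 1,135,800.00
EOQ = √1,135,800.00 ≈ 1,065.74 → Q = 1,066 bundles
T = Q/D × 300 days = 1,066/63,100 × 300 = 5.068 days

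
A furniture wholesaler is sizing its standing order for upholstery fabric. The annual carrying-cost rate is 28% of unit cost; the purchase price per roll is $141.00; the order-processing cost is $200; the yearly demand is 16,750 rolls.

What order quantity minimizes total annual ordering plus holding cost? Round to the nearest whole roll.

412 rolls

H = i·C = 0.28 × $141 = $39.4800 per roll-year
Q* = √(2·D·S / H) = √(2·16,750·200 / 39.48) = √169,706.2 ≈ 411.95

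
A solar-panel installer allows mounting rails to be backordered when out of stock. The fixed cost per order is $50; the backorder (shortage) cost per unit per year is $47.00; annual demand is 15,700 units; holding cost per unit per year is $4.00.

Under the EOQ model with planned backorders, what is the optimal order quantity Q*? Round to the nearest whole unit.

653 units

Basic EOQ = √(2·15,700·50/4) = 626.498
Backorder adjustment √((H+b)/b) = √((4+47)/47) = 1.0417
Q* = 626.498 × 1.0417 ≈ 652.61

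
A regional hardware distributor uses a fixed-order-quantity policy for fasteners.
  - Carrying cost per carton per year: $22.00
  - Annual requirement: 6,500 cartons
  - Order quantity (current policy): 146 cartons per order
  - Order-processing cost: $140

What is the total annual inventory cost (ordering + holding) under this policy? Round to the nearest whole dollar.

Ordering: D/Q × S = 6,500/146 × $140 = $6,232.88
Holding:  Q/2 × H = 146/2 × $22 = $1,606.00
Total = $6,232.88 + $1,606.00 = $7,838.88

$7,839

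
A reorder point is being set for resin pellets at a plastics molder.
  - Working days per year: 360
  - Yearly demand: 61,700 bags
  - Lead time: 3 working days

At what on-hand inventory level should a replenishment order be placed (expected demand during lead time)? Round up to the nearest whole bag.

515 bags

Daily demand d = 61,700 / 360 = 171.389 bags/day
Demand during lead time = 171.389 × 3 = 514.17
Reorder point = 514.17 → round up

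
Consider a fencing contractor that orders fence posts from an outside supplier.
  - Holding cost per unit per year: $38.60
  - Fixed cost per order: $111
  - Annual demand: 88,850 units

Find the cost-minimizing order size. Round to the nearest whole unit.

Optimal lot size Q* = (2 × 88,850 × $111 / $38.6)^½ ≈ 714.84

715 units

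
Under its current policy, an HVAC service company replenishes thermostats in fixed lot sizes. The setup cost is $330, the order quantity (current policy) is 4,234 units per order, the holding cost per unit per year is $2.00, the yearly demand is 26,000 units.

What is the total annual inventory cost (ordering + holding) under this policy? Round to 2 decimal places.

Annual ordering cost = (D/Q)·S = (26,000/4,234) × 330 = $2,026.45
Annual holding cost  = (Q/2)·H = (4,234/2) × 2 = $4,234.00
Total = $2,026.45 + $4,234.00 = $6,260.45

$6,260.45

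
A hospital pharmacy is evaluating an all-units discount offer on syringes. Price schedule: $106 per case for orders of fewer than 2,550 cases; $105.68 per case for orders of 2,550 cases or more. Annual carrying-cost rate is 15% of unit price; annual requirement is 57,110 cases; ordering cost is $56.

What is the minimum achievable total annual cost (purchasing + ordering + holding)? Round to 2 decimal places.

H₁ = 15%×$106 = $15.9000;  H₂ = 15%×$105.68 = $15.8520
EOQ₁ = √(2×57,110×56/15.9000) = 634.26  (< 2,550, feasible at tier 1)
EOQ₂ = √(2×57,110×56/15.8520) = 635.22  (< 2,550 → use Q = 2,550 at tier-2 price)
TC(tier 1 (EOQ₁), Q≈634.3) = $6,063,744.72
TC(tier 2, Q≈2,550.0) = $6,056,850.28
Minimum at tier 2: $6,056,850.28

$6,056,850.28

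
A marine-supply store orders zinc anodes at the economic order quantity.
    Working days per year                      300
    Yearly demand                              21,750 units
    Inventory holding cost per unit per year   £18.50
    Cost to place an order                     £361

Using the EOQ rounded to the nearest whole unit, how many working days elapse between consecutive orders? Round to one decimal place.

12.7 days

Optimal lot size Q* = (2 × 21,750 × £361 / £18.5)^½ ≈ 921.32 → Q = 921 units
Cycle time = (working days × Q)/D = (300 × 921) / 21,750 = 12.703 days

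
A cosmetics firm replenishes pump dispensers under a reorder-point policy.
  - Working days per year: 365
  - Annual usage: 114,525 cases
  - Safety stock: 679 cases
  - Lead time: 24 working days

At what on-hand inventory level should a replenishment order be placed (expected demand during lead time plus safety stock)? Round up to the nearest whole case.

8,210 cases

Daily demand d = 114,525 / 365 = 313.767 cases/day
Demand during lead time = 313.767 × 24 = 7,530.41
Reorder point = 7,530.41 + 679 = 8,209.41 → round up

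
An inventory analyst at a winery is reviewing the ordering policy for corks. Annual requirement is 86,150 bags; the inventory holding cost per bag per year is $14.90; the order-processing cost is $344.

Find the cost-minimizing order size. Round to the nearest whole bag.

Q* = √(2·D·S / H) = √(2·86,150·344 / 14.9) = √3,977,932.9 ≈ 1,994.48

1,994 bags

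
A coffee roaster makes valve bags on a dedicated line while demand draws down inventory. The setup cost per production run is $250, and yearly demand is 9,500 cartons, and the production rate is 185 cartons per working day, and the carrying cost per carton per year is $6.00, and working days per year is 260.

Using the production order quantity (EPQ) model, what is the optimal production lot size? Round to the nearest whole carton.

993 cartons

d = 9,500/260 = 36.5385 cartons/day;  effective holding cost H(1 − d/p) = 6·(1 − 36.5385/185) = 4.81497
Q* = √(2DS / H_eff) = √(2·9,500·250 / 4.81497) ≈ 993.23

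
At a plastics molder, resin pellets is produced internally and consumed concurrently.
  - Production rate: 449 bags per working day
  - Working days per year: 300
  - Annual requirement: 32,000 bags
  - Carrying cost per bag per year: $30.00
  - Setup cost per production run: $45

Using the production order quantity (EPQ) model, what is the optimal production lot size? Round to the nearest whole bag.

355 bags

Daily demand d = 32,000/300 = 106.667; p = 449; 1 − d/p = 0.76244
EPQ = √(2DS / (H(1 − d/p)))
    = √(2 × 32,000 × 45 / (30 × 0.76244)) ≈ 354.84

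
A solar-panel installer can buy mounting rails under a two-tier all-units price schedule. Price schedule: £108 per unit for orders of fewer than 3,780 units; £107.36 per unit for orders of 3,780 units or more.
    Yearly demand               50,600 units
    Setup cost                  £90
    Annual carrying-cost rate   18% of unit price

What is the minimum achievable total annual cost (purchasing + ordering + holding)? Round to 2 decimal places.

£5,470,144.63

H₁ = 18%×£108 = £19.4400;  H₂ = 18%×£107.36 = £19.3248
EOQ₁ = √(2×50,600×90/19.4400) = 684.48  (< 3,780, feasible at tier 1)
EOQ₂ = √(2×50,600×90/19.3248) = 686.52  (< 3,780 → use Q = 3,780 at tier-2 price)
TC(tier 1 (EOQ₁), Q≈684.5) = £5,478,106.37
TC(tier 2, Q≈3,780.0) = £5,470,144.63
Minimum at tier 2: £5,470,144.63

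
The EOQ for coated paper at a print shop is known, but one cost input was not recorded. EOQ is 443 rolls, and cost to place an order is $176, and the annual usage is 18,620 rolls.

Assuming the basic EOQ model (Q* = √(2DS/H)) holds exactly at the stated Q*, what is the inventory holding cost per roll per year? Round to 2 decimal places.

$33.40

Since Q* = (2DS/H)^½, squaring gives Q*²·H = 2DS.
H = 2DS / Q² = 2 × 18,620 × 176 / 443² = 33.3976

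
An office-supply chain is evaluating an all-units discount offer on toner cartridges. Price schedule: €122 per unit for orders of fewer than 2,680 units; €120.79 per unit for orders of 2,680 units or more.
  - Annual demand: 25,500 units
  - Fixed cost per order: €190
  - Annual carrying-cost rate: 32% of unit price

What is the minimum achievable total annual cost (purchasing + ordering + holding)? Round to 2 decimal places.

€3,130,449.87

H₁ = 32%×€122 = €39.0400;  H₂ = 32%×€120.79 = €38.6528
EOQ₁ = √(2×25,500×190/39.0400) = 498.20  (< 2,680, feasible at tier 1)
EOQ₂ = √(2×25,500×190/38.6528) = 500.69  (< 2,680 → use Q = 2,680 at tier-2 price)
TC(tier 1 (EOQ₁), Q≈498.2) = €3,130,449.87
TC(tier 2, Q≈2,680.0) = €3,133,747.59
Minimum at tier 1 (EOQ₁): €3,130,449.87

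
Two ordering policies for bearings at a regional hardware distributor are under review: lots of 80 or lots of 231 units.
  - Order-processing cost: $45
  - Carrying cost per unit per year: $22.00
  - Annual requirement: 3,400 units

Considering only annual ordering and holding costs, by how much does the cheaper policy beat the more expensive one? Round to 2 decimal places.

$410.84

Annual cost at Q: ordering D·S/Q plus holding Q·H/2.
TC(80) = (3,400/80)×45 + (80/2)×22 = $2,792.50
TC(231) = (3,400/231)×45 + (231/2)×22 = $3,203.34
|ΔTC| = |$2,792.50 − $3,203.34| = $410.84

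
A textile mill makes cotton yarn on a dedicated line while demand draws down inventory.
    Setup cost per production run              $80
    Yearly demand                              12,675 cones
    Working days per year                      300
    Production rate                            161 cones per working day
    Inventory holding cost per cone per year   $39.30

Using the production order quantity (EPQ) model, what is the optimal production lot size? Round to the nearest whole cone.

Daily demand d = 12,675/300 = 42.250; p = 161; 1 − d/p = 0.73758
EPQ = √(2DS / (H(1 − d/p)))
    = √(2 × 12,675 × 80 / (39.3 × 0.73758)) ≈ 264.50

265 cones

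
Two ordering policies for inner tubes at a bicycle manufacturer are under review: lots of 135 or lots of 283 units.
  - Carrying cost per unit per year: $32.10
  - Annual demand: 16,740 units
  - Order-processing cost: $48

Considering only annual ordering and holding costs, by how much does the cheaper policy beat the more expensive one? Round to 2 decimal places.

$737.31

For each Q, cost = (D/Q)·S + (Q/2)·H.
TC(135) = (16,740/135)×48 + (135/2)×32.1 = $8,118.75
TC(283) = (16,740/283)×48 + (283/2)×32.1 = $7,381.44
Lots of 283 are cheaper by $737.31.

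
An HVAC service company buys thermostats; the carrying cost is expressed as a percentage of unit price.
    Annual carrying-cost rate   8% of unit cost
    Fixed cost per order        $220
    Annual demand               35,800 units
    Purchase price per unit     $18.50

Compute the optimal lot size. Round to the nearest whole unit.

Carrying cost H = $18.5 × 8% = $1.4800/unit/yr
EOQ = √(2DS/H) = √(2 × 35,800 × 220 / 1.48)
    = √(10,643,243.24) ≈ 3,262.40

3,262 units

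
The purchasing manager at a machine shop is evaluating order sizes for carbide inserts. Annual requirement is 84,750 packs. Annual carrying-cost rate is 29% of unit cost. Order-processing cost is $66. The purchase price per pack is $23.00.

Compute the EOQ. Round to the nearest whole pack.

1,295 packs

H = i·C = 0.29 × $23 = $6.6700 per pack-year
Q* = √(2·D·S / H) = √(2·84,750·66 / 6.67) = √1,677,211.4 ≈ 1,295.07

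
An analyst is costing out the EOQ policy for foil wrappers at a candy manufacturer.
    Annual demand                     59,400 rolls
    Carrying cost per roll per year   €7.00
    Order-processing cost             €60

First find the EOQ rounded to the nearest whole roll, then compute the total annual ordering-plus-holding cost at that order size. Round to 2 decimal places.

Optimal lot size Q* = (2 × 59,400 × €60 / €7)^½ ≈ 1,009.10 → Q = 1,009 rolls
Annual ordering cost = (D/Q)·S = (59,400/1,009) × 60 = €3,532.21
Annual holding cost  = (Q/2)·H = (1,009/2) × 7 = €3,531.50
Total = €3,532.21 + €3,531.50 = €7,063.71

€7,063.71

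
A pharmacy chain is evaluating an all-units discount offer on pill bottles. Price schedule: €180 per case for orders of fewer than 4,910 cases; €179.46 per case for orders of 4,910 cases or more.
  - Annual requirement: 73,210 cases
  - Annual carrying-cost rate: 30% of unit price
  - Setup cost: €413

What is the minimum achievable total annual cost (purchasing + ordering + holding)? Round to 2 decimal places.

€13,234,944.19

H₁ = 30%×€180 = €54.0000;  H₂ = 30%×€179.46 = €53.8380
EOQ₁ = √(2×73,210×413/54.0000) = 1,058.23  (< 4,910, feasible at tier 1)
EOQ₂ = √(2×73,210×413/53.8380) = 1,059.82  (< 4,910 → use Q = 4,910 at tier-2 price)
TC(tier 1 (EOQ₁), Q≈1,058.2) = €13,234,944.19
TC(tier 2, Q≈4,910.0) = €13,276,596.88
Minimum at tier 1 (EOQ₁): €13,234,944.19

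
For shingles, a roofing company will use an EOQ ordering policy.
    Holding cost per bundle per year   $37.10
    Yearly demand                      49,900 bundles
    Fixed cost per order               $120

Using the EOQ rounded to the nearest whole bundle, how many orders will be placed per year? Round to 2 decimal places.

87.85 orders per year

2DS/H = 2·49,900·120/37.1 = 322,803.23
EOQ = √322,803.23 ≈ 568.16 → Q = 568
Orders per year = D/Q = 49,900 / 568 = 87.852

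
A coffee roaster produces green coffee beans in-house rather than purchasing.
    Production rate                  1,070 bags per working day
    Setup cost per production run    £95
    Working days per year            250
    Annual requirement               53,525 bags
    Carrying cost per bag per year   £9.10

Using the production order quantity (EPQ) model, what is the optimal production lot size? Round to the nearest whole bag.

1,182 bags

Daily demand d = 53,525/250 = 214.100; p = 1070; 1 − d/p = 0.79991
EPQ = √(2DS / (H(1 − d/p)))
    = √(2 × 53,525 × 95 / (9.1 × 0.79991)) ≈ 1,181.99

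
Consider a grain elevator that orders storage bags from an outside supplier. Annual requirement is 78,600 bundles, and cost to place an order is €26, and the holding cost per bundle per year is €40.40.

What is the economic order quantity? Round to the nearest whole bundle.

Optimal lot size Q* = (2 × 78,600 × €26 / €40.4)^½ ≈ 318.07

318 bundles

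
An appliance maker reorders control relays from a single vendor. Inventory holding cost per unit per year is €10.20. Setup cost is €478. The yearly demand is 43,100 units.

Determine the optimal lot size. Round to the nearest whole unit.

2,010 units

EOQ = √(2DS/H) = √(2 × 43,100 × 478 / 10.2)
    = √(4,039,568.63) ≈ 2,009.87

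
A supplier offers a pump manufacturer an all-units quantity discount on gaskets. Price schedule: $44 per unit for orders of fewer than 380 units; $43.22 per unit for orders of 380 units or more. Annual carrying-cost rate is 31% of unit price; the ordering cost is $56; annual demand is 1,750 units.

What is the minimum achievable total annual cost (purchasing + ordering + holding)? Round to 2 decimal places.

$78,438.55

H₁ = 31%×$44 = $13.6400;  H₂ = 31%×$43.22 = $13.3982
EOQ₁ = √(2×1,750×56/13.6400) = 119.87  (< 380, feasible at tier 1)
EOQ₂ = √(2×1,750×56/13.3982) = 120.95  (< 380 → use Q = 380 at tier-2 price)
TC(tier 1 (EOQ₁), Q≈119.9) = $78,635.07
TC(tier 2, Q≈380.0) = $78,438.55
Minimum at tier 2: $78,438.55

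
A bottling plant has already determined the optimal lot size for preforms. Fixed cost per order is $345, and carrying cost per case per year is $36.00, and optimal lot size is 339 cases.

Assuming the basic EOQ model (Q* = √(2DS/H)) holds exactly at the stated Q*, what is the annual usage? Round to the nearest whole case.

5,996 cases per year

Since Q* = (2DS/H)^½, squaring gives Q*²·H = 2DS.
D = Q²H / (2S) = 339² × 36 / (2 × 345) = 5,995.88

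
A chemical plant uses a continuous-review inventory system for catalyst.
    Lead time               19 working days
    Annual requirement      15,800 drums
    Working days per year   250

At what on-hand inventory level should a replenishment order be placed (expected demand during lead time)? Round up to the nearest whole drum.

1,201 drums

Daily demand d = 15,800 / 250 = 63.200 drums/day
Demand during lead time = 63.200 × 19 = 1,200.80
Reorder point = 1,200.80 → round up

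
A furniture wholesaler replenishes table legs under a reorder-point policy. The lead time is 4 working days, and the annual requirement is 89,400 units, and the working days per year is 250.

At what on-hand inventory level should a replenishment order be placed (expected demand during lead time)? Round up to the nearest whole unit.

Daily demand d = 89,400 / 250 = 357.600 units/day
Demand during lead time = 357.600 × 4 = 1,430.40
Reorder point = 1,430.40 → round up

1,431 units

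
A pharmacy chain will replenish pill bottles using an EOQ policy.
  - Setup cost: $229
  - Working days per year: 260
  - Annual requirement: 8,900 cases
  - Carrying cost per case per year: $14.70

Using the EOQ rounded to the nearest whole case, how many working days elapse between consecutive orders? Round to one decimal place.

15.4 days

EOQ = √(2DS/H) = √(2 × 8,900 × 229 / 14.7)
    = √(277,292.52) ≈ 526.59 → Q = 527 cases
T = Q/D × 260 days = 527/8,900 × 260 = 15.396 days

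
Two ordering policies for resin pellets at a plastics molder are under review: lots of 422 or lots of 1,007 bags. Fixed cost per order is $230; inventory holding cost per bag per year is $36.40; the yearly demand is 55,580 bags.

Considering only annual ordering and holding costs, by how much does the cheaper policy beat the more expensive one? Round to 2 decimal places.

For each Q, cost = (D/Q)·S + (Q/2)·H.
TC(422) = (55,580/422)×230 + (422/2)×36.4 = $37,972.82
TC(1,007) = (55,580/1,007)×230 + (1,007/2)×36.4 = $31,021.94
Cheaper: Q = 1,007.  Difference = $6,950.88

$6,950.88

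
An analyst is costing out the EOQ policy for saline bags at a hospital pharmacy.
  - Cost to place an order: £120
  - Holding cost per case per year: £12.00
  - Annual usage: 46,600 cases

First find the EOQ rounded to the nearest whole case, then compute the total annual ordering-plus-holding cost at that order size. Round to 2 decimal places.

Optimal lot size Q* = (2 × 46,600 × £120 / £12)^½ ≈ 965.40 → Q = 965 cases
Annual ordering cost = (D/Q)·S = (46,600/965) × 120 = £5,794.82
Annual holding cost  = (Q/2)·H = (965/2) × 12 = £5,790.00
Total = £5,794.82 + £5,790.00 = £11,584.82

£11,584.82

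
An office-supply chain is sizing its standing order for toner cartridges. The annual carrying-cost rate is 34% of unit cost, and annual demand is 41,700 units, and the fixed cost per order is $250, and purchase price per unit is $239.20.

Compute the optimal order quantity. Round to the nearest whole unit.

506 units

H = i·C = 0.34 × $239.2 = $81.3280 per unit-year
Optimal lot size Q* = (2 × 41,700 × $250 / $81.328)^½ ≈ 506.33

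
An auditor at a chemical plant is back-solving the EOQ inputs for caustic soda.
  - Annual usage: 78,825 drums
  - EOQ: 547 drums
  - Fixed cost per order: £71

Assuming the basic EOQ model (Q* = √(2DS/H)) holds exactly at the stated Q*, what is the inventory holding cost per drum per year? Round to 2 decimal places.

Since Q* = (2DS/H)^½, squaring gives Q*²·H = 2DS.
H = 2DS / Q² = 2 × 78,825 × 71 / 547² = 37.4091

£37.41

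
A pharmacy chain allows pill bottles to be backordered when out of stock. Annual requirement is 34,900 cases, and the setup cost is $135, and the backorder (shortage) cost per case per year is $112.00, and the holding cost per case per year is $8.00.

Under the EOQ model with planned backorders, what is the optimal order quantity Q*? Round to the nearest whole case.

1,123 cases

Q* = √(2DS/H) · √((H + b)/b)
   = √(2 × 34,900 × 135 / 8) · √((8 + 112) / 112)
   = 1,085.299 × 1.0351 ≈ 1,123.39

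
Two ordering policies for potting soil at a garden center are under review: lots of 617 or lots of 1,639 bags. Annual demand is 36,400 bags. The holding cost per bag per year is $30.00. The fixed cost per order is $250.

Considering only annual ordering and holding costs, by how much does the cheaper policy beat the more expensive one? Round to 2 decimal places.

TC(Q) = (D/Q)S + (Q/2)H
TC(617) = (36,400/617)×250 + (617/2)×30 = $24,003.78
TC(1,639) = (36,400/1,639)×250 + (1,639/2)×30 = $30,137.17
|ΔTC| = |$24,003.78 − $30,137.17| = $6,133.38

$6,133.38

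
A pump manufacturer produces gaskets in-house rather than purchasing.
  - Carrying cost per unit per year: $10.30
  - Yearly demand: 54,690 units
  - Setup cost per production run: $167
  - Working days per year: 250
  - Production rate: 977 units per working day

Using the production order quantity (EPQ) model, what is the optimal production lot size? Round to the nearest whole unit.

1,512 units

d = 54,690/250 = 218.7600 units/day;  effective holding cost H(1 − d/p) = 10.3·(1 − 218.7600/977) = 7.99373
Q* = √(2DS / H_eff) = √(2·54,690·167 / 7.99373) ≈ 1,511.65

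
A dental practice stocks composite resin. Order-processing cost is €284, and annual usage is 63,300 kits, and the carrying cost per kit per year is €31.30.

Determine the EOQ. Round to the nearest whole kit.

1,072 kits

2DS/H = 2·63,300·284/31.3 = 1,148,702.88
EOQ = √1,148,702.88 ≈ 1,071.78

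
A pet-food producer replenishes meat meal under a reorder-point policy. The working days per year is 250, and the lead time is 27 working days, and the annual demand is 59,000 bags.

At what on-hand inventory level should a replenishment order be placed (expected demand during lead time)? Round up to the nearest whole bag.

6,372 bags

Daily demand d = 59,000 / 250 = 236.000 bags/day
Demand during lead time = 236.000 × 27 = 6,372.00
Reorder point = 6,372.00 → round up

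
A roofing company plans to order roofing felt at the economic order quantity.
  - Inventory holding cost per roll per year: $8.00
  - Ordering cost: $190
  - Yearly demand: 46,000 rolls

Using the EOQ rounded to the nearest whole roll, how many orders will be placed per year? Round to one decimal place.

31.1 orders per year

Q* = √(2·D·S / H) = √(2·46,000·190 / 8) = √2,185,000.0 ≈ 1,478.17 → Q = 1,478
N = D/Q = 46,000/1,478 ≈ 31.123 orders/yr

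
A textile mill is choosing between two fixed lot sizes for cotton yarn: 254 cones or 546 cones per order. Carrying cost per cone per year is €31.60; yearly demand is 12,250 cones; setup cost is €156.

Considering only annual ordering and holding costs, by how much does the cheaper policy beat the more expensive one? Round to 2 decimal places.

€589.98

Annual cost at Q: ordering D·S/Q plus holding Q·H/2.
TC(254) = (12,250/254)×156 + (254/2)×31.6 = €11,536.82
TC(546) = (12,250/546)×156 + (546/2)×31.6 = €12,126.80
Cheaper: Q = 254.  Difference = €589.98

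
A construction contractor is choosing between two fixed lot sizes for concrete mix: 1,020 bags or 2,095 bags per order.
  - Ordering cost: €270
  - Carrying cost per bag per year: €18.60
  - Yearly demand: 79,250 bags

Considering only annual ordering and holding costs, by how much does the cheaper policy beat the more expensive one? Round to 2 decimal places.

Annual cost at Q: ordering D·S/Q plus holding Q·H/2.
TC(1,020) = (79,250/1,020)×270 + (1,020/2)×18.6 = €30,463.94
TC(2,095) = (79,250/2,095)×270 + (2,095/2)×18.6 = €29,697.10
|ΔTC| = |€30,463.94 − €29,697.10| = €766.84

€766.84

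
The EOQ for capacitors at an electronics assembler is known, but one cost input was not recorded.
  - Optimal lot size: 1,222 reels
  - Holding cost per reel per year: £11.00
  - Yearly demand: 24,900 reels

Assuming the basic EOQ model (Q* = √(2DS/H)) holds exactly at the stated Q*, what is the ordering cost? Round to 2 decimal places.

EOQ relation: Q² = 2DS/H, so rearrange for the unknown.
S = Q²H / (2D) = 1,222² × 11 / (2 × 24,900) = 329.8418

£329.84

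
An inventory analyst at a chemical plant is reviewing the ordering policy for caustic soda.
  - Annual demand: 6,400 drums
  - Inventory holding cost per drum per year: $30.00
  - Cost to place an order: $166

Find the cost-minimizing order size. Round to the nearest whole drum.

Q* = √(2·D·S / H) = √(2·6,400·166 / 30) = √70,826.7 ≈ 266.13

266 drums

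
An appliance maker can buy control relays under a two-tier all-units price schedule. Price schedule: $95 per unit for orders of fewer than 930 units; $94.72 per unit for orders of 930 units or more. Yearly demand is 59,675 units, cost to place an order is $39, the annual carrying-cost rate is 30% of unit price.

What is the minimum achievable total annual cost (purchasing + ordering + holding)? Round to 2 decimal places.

$5,668,131.94

H₁ = 30%×$95 = $28.5000;  H₂ = 30%×$94.72 = $28.4160
EOQ₁ = √(2×59,675×39/28.5000) = 404.13  (< 930, feasible at tier 1)
EOQ₂ = √(2×59,675×39/28.4160) = 404.73  (< 930 → use Q = 930 at tier-2 price)
TC(tier 1 (EOQ₁), Q≈404.1) = $5,680,642.70
TC(tier 2, Q≈930.0) = $5,668,131.94
Minimum at tier 2: $5,668,131.94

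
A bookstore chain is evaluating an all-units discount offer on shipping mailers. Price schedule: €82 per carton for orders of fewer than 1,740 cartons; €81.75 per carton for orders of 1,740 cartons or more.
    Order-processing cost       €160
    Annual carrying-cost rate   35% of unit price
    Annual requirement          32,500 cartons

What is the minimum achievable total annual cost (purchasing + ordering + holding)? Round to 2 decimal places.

H₁ = 35%×€82 = €28.7000;  H₂ = 35%×€81.75 = €28.6125
EOQ₁ = √(2×32,500×160/28.7000) = 601.97  (< 1,740, feasible at tier 1)
EOQ₂ = √(2×32,500×160/28.6125) = 602.89  (< 1,740 → use Q = 1,740 at tier-2 price)
TC(tier 1 (EOQ₁), Q≈602.0) = €2,682,276.57
TC(tier 2, Q≈1,740.0) = €2,684,756.38
Minimum at tier 1 (EOQ₁): €2,682,276.57

€2,682,276.57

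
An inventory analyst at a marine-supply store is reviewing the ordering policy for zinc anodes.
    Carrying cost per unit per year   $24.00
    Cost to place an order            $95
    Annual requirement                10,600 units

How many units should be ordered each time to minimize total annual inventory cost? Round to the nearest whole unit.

290 units

Optimal lot size Q* = (2 × 10,600 × $95 / $24)^½ ≈ 289.68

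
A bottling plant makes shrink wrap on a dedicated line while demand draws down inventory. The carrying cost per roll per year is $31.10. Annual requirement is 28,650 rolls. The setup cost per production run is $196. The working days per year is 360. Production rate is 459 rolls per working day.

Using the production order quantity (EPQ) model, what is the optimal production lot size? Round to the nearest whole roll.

d = 28,650/360 = 79.5833 rolls/day;  effective holding cost H(1 − d/p) = 31.1·(1 − 79.5833/459) = 25.70775
Q* = √(2DS / H_eff) = √(2·28,650·196 / 25.70775) ≈ 660.96

661 rolls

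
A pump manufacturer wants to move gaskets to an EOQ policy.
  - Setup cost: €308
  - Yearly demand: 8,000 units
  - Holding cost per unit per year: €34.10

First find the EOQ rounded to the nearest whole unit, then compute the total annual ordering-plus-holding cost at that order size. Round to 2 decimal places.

EOQ = √(2DS/H) = √(2 × 8,000 × 308 / 34.1)
    = √(144,516.13) ≈ 380.15 → Q = 380 units
Annual ordering cost = (D/Q)·S = (8,000/380) × 308 = €6,484.21
Annual holding cost  = (Q/2)·H = (380/2) × 34.1 = €6,479.00
Total = €6,484.21 + €6,479.00 = €12,963.21

€12,963.21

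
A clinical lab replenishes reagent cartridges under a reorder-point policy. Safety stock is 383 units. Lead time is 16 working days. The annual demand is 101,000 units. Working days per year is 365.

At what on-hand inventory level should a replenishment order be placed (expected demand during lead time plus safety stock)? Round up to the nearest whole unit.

4,811 units

Daily demand d = 101,000 / 365 = 276.712 units/day
Demand during lead time = 276.712 × 16 = 4,427.40
Reorder point = 4,427.40 + 383 = 4,810.40 → round up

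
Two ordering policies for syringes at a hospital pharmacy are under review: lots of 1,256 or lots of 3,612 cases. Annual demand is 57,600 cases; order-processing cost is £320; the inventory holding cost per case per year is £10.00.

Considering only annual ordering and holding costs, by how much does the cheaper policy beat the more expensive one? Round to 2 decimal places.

£2,207.83

For each Q, cost = (D/Q)·S + (Q/2)·H.
TC(1,256) = (57,600/1,256)×320 + (1,256/2)×10 = £20,955.16
TC(3,612) = (57,600/3,612)×320 + (3,612/2)×10 = £23,162.99
Lots of 1,256 are cheaper by £2,207.83.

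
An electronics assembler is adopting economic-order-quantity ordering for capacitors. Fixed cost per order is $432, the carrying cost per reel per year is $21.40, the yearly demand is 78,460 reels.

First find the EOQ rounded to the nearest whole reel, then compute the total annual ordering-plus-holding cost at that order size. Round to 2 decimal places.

2DS/H = 2·78,460·432/21.4 = 3,167,730.84
EOQ = √3,167,730.84 ≈ 1,779.81 → Q = 1,780 reels
Orders/yr = 78,460/1,780 = 44.079; ordering cost = 44.079 × $432 = $19,041.98
Average inventory = 1,780/2 = 890; holding cost = 890 × $21.4 = $19,046.00
Total = $19,041.98 + $19,046.00 = $38,087.98

$38,087.98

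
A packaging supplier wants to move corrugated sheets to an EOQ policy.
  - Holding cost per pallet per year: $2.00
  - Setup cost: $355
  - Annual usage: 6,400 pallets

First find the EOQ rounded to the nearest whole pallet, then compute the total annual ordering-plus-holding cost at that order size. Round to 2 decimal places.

$3,014.63

2DS/H = 2·6,400·355/2 = 2,272,000.00
EOQ = √2,272,000.00 ≈ 1,507.32 → Q = 1,507 pallets
Annual ordering cost = (D/Q)·S = (6,400/1,507) × 355 = $1,507.63
Annual holding cost  = (Q/2)·H = (1,507/2) × 2 = $1,507.00
Total = $1,507.63 + $1,507.00 = $3,014.63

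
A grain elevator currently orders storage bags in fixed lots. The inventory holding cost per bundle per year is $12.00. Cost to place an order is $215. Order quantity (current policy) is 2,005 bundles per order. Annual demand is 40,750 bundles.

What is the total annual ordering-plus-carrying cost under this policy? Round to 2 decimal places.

$16,399.70

Annual ordering cost = (D/Q)·S = (40,750/2,005) × 215 = $4,369.70
Annual holding cost  = (Q/2)·H = (2,005/2) × 12 = $12,030.00
Total = $4,369.70 + $12,030.00 = $16,399.70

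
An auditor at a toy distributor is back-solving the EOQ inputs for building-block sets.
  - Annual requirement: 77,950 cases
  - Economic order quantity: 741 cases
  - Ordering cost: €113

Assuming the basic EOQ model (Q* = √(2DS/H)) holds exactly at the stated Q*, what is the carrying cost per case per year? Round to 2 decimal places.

€32.08

Since Q* = (2DS/H)^½, squaring gives Q*²·H = 2DS.
H = 2DS / Q² = 2 × 77,950 × 113 / 741² = 32.0840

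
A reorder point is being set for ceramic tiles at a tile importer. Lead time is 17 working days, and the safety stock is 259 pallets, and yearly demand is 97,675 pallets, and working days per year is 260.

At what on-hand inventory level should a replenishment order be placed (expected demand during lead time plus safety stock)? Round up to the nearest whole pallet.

6,646 pallets

Daily demand d = 97,675 / 260 = 375.673 pallets/day
Demand during lead time = 375.673 × 17 = 6,386.44
Reorder point = 6,386.44 + 259 = 6,645.44 → round up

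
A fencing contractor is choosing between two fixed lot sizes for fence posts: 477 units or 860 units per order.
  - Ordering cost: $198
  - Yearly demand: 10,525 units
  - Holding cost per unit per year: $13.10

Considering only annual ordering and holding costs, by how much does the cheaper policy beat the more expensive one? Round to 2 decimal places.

$562.98

For each Q, cost = (D/Q)·S + (Q/2)·H.
TC(477) = (10,525/477)×198 + (477/2)×13.1 = $7,493.22
TC(860) = (10,525/860)×198 + (860/2)×13.1 = $8,056.20
|ΔTC| = |$7,493.22 − $8,056.20| = $562.98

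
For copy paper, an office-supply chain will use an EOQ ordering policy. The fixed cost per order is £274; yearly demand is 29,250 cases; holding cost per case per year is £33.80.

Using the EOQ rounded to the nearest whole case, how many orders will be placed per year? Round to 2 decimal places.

42.45 orders per year

EOQ = √(2DS/H) = √(2 × 29,250 × 274 / 33.8)
    = √(474,230.77) ≈ 688.64 → Q = 689
Orders per year = D/Q = 29,250 / 689 = 42.453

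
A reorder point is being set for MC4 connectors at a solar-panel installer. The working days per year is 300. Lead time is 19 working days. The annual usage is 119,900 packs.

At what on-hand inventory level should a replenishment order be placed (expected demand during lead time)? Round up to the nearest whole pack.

Daily demand d = 119,900 / 300 = 399.667 packs/day
Demand during lead time = 399.667 × 19 = 7,593.67
Reorder point = 7,593.67 → round up

7,594 packs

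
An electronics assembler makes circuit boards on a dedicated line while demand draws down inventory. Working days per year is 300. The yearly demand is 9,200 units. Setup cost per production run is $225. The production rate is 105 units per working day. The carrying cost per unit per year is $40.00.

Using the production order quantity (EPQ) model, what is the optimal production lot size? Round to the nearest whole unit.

d = 9,200/300 = 30.6667 units/day;  effective holding cost H(1 − d/p) = 40·(1 − 30.6667/105) = 28.31746
Q* = √(2DS / H_eff) = √(2·9,200·225 / 28.31746) ≈ 382.36

382 units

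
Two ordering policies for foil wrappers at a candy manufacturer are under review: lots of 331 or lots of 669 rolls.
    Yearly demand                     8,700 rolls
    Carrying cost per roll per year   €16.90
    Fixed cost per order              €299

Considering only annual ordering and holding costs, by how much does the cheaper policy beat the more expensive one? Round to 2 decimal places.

€1,114.47

For each Q, cost = (D/Q)·S + (Q/2)·H.
TC(331) = (8,700/331)×299 + (331/2)×16.9 = €10,655.86
TC(669) = (8,700/669)×299 + (669/2)×16.9 = €9,541.39
Lots of 669 are cheaper by €1,114.47.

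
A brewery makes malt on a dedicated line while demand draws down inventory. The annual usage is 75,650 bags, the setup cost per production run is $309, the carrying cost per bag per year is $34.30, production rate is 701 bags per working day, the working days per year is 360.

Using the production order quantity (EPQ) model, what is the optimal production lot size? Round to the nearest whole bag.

1,395 bags

Daily demand d = 75,650/360 = 210.139; p = 701; 1 − d/p = 0.70023
EPQ = √(2DS / (H(1 − d/p)))
    = √(2 × 75,650 × 309 / (34.3 × 0.70023)) ≈ 1,395.18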